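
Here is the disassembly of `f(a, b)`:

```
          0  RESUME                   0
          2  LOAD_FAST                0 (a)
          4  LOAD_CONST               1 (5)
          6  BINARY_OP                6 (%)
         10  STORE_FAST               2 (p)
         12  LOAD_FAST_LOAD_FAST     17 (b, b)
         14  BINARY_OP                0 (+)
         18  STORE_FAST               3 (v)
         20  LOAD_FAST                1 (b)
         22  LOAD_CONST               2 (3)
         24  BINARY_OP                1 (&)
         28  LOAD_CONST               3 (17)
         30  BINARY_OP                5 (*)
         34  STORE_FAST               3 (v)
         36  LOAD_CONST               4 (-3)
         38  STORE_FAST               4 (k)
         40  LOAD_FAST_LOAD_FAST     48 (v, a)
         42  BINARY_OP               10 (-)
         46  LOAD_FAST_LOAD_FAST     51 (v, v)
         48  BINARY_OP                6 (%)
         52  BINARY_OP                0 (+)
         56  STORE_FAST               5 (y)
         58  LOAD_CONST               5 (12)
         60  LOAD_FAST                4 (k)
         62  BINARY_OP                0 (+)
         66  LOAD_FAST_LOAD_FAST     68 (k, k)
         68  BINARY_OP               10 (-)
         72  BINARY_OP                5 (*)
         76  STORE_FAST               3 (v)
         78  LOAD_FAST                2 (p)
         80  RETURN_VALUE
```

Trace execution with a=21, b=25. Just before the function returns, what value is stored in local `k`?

-3

LOAD_FAST a → push 21. Stack: [21]
LOAD_CONST → push 5. Stack: [21, 5]
BINARY_OP % → 21 % 5 = 1. Stack: [1]
STORE_FAST p → p=1. Stack: []
LOAD_FAST_LOAD_FAST b,b → push 25,25. Stack: [25, 25]
BINARY_OP + → 25 + 25 = 50. Stack: [50]
STORE_FAST v → v=50. Stack: []
LOAD_FAST b → push 25. Stack: [25]
LOAD_CONST → push 3. Stack: [25, 3]
BINARY_OP & → 25 & 3 = 1. Stack: [1]
LOAD_CONST → push 17. Stack: [1, 17]
BINARY_OP * → 1 * 17 = 17. Stack: [17]
STORE_FAST v → v=17. Stack: []
LOAD_CONST → push -3. Stack: [-3]
STORE_FAST k → k=-3. Stack: []
LOAD_FAST_LOAD_FAST v,a → push 17,21. Stack: [17, 21]
BINARY_OP - → 17 - 21 = -4. Stack: [-4]
LOAD_FAST_LOAD_FAST v,v → push 17,17. Stack: [-4, 17, 17]
BINARY_OP % → 17 % 17 = 0. Stack: [-4, 0]
BINARY_OP + → -4 + 0 = -4. Stack: [-4]
STORE_FAST y → y=-4. Stack: []
LOAD_CONST → push 12. Stack: [12]
LOAD_FAST k → push -3. Stack: [12, -3]
BINARY_OP + → 12 + -3 = 9. Stack: [9]
LOAD_FAST_LOAD_FAST k,k → push -3,-3. Stack: [9, -3, -3]
BINARY_OP - → -3 - -3 = 0. Stack: [9, 0]
BINARY_OP * → 9 * 0 = 0. Stack: [0]
STORE_FAST v → v=0. Stack: []
LOAD_FAST p → push 1. Stack: [1]
RETURN_VALUE → return 1.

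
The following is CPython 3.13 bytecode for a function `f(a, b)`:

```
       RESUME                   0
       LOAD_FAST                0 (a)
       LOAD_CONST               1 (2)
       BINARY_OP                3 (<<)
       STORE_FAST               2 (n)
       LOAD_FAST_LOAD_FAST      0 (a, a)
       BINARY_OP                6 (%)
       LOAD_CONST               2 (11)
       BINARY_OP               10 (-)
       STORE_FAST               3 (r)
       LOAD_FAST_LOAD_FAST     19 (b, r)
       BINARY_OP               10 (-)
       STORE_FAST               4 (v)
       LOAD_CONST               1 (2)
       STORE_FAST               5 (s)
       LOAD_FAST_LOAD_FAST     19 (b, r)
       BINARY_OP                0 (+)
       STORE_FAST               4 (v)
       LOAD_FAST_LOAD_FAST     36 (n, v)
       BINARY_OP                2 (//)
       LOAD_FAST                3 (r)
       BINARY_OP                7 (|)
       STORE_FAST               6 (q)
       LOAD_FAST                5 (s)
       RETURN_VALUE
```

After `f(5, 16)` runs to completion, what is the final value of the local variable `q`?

-11

LOAD_FAST a → push 5. Stack: [5]
LOAD_CONST → push 2. Stack: [5, 2]
BINARY_OP << → 5 << 2 = 20. Stack: [20]
STORE_FAST n → n=20. Stack: []
LOAD_FAST_LOAD_FAST a,a → push 5,5. Stack: [5, 5]
BINARY_OP % → 5 % 5 = 0. Stack: [0]
LOAD_CONST → push 11. Stack: [0, 11]
BINARY_OP - → 0 - 11 = -11. Stack: [-11]
STORE_FAST r → r=-11. Stack: []
LOAD_FAST_LOAD_FAST b,r → push 16,-11. Stack: [16, -11]
BINARY_OP - → 16 - -11 = 27. Stack: [27]
STORE_FAST v → v=27. Stack: []
LOAD_CONST → push 2. Stack: [2]
STORE_FAST s → s=2. Stack: []
LOAD_FAST_LOAD_FAST b,r → push 16,-11. Stack: [16, -11]
BINARY_OP + → 16 + -11 = 5. Stack: [5]
STORE_FAST v → v=5. Stack: []
LOAD_FAST_LOAD_FAST n,v → push 20,5. Stack: [20, 5]
BINARY_OP // → 20 // 5 = 4. Stack: [4]
LOAD_FAST r → push -11. Stack: [4, -11]
BINARY_OP | → 4 | -11 = -11. Stack: [-11]
STORE_FAST q → q=-11. Stack: []
LOAD_FAST s → push 2. Stack: [2]
RETURN_VALUE → return 2.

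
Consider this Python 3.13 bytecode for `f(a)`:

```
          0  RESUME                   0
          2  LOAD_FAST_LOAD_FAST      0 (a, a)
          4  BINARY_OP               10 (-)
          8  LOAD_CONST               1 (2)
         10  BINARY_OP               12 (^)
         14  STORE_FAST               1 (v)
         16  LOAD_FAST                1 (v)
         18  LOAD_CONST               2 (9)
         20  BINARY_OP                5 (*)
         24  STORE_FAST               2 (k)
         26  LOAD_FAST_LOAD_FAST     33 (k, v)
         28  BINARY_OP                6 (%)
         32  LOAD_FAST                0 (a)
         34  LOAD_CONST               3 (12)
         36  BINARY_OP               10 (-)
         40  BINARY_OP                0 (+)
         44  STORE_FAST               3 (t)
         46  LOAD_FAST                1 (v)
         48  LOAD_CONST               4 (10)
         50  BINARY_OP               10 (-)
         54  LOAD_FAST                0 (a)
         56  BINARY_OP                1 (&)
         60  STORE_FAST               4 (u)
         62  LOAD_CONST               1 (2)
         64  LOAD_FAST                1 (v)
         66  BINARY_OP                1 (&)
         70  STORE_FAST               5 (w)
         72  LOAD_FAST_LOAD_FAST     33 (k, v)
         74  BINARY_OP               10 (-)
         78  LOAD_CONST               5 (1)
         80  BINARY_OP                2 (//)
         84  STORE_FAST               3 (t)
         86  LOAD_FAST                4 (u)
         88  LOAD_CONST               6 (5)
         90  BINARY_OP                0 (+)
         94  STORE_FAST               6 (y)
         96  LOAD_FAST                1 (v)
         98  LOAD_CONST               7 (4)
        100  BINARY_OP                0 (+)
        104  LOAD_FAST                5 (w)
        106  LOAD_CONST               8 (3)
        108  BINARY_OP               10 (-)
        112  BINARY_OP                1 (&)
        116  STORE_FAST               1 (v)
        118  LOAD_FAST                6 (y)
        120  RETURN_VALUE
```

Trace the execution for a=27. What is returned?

29

LOAD_FAST_LOAD_FAST a,a → push 27,27. Stack: [27, 27]
BINARY_OP - → 27 - 27 = 0. Stack: [0]
LOAD_CONST → push 2. Stack: [0, 2]
BINARY_OP ^ → 0 ^ 2 = 2. Stack: [2]
STORE_FAST v → v=2. Stack: []
LOAD_FAST v → push 2. Stack: [2]
LOAD_CONST → push 9. Stack: [2, 9]
BINARY_OP * → 2 * 9 = 18. Stack: [18]
STORE_FAST k → k=18. Stack: []
LOAD_FAST_LOAD_FAST k,v → push 18,2. Stack: [18, 2]
BINARY_OP % → 18 % 2 = 0. Stack: [0]
LOAD_FAST a → push 27. Stack: [0, 27]
LOAD_CONST → push 12. Stack: [0, 27, 12]
BINARY_OP - → 27 - 12 = 15. Stack: [0, 15]
BINARY_OP + → 0 + 15 = 15. Stack: [15]
STORE_FAST t → t=15. Stack: []
LOAD_FAST v → push 2. Stack: [2]
LOAD_CONST → push 10. Stack: [2, 10]
BINARY_OP - → 2 - 10 = -8. Stack: [-8]
LOAD_FAST a → push 27. Stack: [-8, 27]
BINARY_OP & → -8 & 27 = 24. Stack: [24]
STORE_FAST u → u=24. Stack: []
LOAD_CONST → push 2. Stack: [2]
LOAD_FAST v → push 2. Stack: [2, 2]
BINARY_OP & → 2 & 2 = 2. Stack: [2]
STORE_FAST w → w=2. Stack: []
LOAD_FAST_LOAD_FAST k,v → push 18,2. Stack: [18, 2]
BINARY_OP - → 18 - 2 = 16. Stack: [16]
LOAD_CONST → push 1. Stack: [16, 1]
BINARY_OP // → 16 // 1 = 16. Stack: [16]
STORE_FAST t → t=16. Stack: []
LOAD_FAST u → push 24. Stack: [24]
LOAD_CONST → push 5. Stack: [24, 5]
BINARY_OP + → 24 + 5 = 29. Stack: [29]
STORE_FAST y → y=29. Stack: []
LOAD_FAST v → push 2. Stack: [2]
LOAD_CONST → push 4. Stack: [2, 4]
BINARY_OP + → 2 + 4 = 6. Stack: [6]
LOAD_FAST w → push 2. Stack: [6, 2]
LOAD_CONST → push 3. Stack: [6, 2, 3]
BINARY_OP - → 2 - 3 = -1. Stack: [6, -1]
BINARY_OP & → 6 & -1 = 6. Stack: [6]
STORE_FAST v → v=6. Stack: []
LOAD_FAST y → push 29. Stack: [29]
RETURN_VALUE → return 29.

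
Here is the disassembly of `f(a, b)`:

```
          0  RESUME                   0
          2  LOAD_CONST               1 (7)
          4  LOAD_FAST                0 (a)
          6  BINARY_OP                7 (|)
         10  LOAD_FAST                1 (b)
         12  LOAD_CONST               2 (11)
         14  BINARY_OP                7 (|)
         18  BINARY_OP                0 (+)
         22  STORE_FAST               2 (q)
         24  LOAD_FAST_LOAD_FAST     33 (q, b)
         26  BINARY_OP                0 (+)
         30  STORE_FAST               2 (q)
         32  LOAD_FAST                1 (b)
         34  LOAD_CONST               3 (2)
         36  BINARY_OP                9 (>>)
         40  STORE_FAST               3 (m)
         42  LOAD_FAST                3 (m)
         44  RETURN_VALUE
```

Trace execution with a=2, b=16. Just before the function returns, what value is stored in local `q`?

50

LOAD_CONST → push 7. Stack: [7]
LOAD_FAST a → push 2. Stack: [7, 2]
BINARY_OP | → 7 | 2 = 7. Stack: [7]
LOAD_FAST b → push 16. Stack: [7, 16]
LOAD_CONST → push 11. Stack: [7, 16, 11]
BINARY_OP | → 16 | 11 = 27. Stack: [7, 27]
BINARY_OP + → 7 + 27 = 34. Stack: [34]
STORE_FAST q → q=34. Stack: []
LOAD_FAST_LOAD_FAST q,b → push 34,16. Stack: [34, 16]
BINARY_OP + → 34 + 16 = 50. Stack: [50]
STORE_FAST q → q=50. Stack: []
LOAD_FAST b → push 16. Stack: [16]
LOAD_CONST → push 2. Stack: [16, 2]
BINARY_OP >> → 16 >> 2 = 4. Stack: [4]
STORE_FAST m → m=4. Stack: []
LOAD_FAST m → push 4. Stack: [4]
RETURN_VALUE → return 4.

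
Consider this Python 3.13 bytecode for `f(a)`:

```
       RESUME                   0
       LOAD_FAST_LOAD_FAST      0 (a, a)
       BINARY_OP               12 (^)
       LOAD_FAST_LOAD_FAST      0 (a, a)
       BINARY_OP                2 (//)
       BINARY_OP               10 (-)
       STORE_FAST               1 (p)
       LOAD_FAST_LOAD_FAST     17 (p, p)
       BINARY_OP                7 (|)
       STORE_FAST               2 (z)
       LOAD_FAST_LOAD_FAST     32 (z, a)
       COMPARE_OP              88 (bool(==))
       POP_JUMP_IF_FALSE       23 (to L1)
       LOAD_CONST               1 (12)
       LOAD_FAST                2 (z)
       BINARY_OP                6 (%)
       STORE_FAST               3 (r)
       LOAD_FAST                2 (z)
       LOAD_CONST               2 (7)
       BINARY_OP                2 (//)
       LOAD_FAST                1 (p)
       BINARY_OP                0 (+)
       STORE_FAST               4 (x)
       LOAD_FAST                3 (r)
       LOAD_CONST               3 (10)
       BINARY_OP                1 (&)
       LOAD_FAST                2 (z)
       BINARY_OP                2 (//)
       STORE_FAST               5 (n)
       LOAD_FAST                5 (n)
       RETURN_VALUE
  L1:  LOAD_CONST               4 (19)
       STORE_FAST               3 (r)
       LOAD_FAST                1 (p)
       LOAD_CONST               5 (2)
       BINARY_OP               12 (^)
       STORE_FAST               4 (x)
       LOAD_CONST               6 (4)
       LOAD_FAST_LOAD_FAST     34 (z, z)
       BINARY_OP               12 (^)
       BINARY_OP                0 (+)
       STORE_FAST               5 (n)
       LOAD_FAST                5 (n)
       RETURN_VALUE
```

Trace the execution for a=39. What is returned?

4

LOAD_FAST_LOAD_FAST a,a → push 39,39. Stack: [39, 39]
BINARY_OP ^ → 39 ^ 39 = 0. Stack: [0]
LOAD_FAST_LOAD_FAST a,a → push 39,39. Stack: [0, 39, 39]
BINARY_OP // → 39 // 39 = 1. Stack: [0, 1]
BINARY_OP - → 0 - 1 = -1. Stack: [-1]
STORE_FAST p → p=-1. Stack: []
LOAD_FAST_LOAD_FAST p,p → push -1,-1. Stack: [-1, -1]
BINARY_OP | → -1 | -1 = -1. Stack: [-1]
STORE_FAST z → z=-1. Stack: []
LOAD_FAST_LOAD_FAST z,a → push -1,39. Stack: [-1, 39]
COMPARE_OP bool(==) → -1 vs 39 = False. Stack: [False]
POP_JUMP_IF_FALSE → pop False; jump. Stack: []
LOAD_CONST → push 19. Stack: [19]
STORE_FAST r → r=19. Stack: []
LOAD_FAST p → push -1. Stack: [-1]
LOAD_CONST → push 2. Stack: [-1, 2]
BINARY_OP ^ → -1 ^ 2 = -3. Stack: [-3]
STORE_FAST x → x=-3. Stack: []
LOAD_CONST → push 4. Stack: [4]
LOAD_FAST_LOAD_FAST z,z → push -1,-1. Stack: [4, -1, -1]
BINARY_OP ^ → -1 ^ -1 = 0. Stack: [4, 0]
BINARY_OP + → 4 + 0 = 4. Stack: [4]
STORE_FAST n → n=4. Stack: []
LOAD_FAST n → push 4. Stack: [4]
RETURN_VALUE → return 4.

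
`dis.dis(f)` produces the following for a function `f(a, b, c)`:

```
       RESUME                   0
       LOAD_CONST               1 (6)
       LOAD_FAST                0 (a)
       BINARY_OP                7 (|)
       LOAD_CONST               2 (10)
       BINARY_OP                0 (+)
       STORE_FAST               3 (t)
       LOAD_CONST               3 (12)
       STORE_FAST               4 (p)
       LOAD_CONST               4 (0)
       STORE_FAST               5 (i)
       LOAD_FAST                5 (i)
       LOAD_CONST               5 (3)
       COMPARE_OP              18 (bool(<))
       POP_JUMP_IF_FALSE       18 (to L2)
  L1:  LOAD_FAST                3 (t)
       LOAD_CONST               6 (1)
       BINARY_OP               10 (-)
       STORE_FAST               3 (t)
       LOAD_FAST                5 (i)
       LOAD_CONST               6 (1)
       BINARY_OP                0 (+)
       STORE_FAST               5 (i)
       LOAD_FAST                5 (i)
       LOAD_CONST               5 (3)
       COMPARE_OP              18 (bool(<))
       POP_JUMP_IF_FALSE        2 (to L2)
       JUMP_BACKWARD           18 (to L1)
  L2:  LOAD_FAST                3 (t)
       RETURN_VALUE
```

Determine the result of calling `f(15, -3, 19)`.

22

LOAD_CONST → push 6. Stack: [6]
LOAD_FAST a → push 15. Stack: [6, 15]
BINARY_OP | → 6 | 15 = 15. Stack: [15]
LOAD_CONST → push 10. Stack: [15, 10]
BINARY_OP + → 15 + 10 = 25. Stack: [25]
STORE_FAST t → t=25. Stack: []
LOAD_CONST → push 12. Stack: [12]
STORE_FAST p → p=12. Stack: []
LOAD_CONST → push 0. Stack: [0]
STORE_FAST i → i=0. Stack: []
LOAD_FAST i → push 0. Stack: [0]
LOAD_CONST → push 3. Stack: [0, 3]
COMPARE_OP bool(<) → 0 vs 3 = True. Stack: [True]
POP_JUMP_IF_FALSE → pop True; no jump. Stack: []
LOAD_FAST t → push 25. Stack: [25]
LOAD_CONST → push 1. Stack: [25, 1]
BINARY_OP - → 25 - 1 = 24. Stack: [24]
STORE_FAST t → t=24. Stack: []
LOAD_FAST i → push 0. Stack: [0]
LOAD_CONST → push 1. Stack: [0, 1]
BINARY_OP + → 0 + 1 = 1. Stack: [1]
STORE_FAST i → i=1. Stack: []
LOAD_FAST i → push 1. Stack: [1]
LOAD_CONST → push 3. Stack: [1, 3]
COMPARE_OP bool(<) → 1 vs 3 = True. Stack: [True]
POP_JUMP_IF_FALSE → pop True; no jump. Stack: []
LOAD_FAST t → push 24. Stack: [24]
LOAD_CONST → push 1. Stack: [24, 1]
BINARY_OP - → 24 - 1 = 23. Stack: [23]
STORE_FAST t → t=23. Stack: []
LOAD_FAST i → push 1. Stack: [1]
LOAD_CONST → push 1. Stack: [1, 1]
BINARY_OP + → 1 + 1 = 2. Stack: [2]
STORE_FAST i → i=2. Stack: []
LOAD_FAST i → push 2. Stack: [2]
LOAD_CONST → push 3. Stack: [2, 3]
COMPARE_OP bool(<) → 2 vs 3 = True. Stack: [True]
POP_JUMP_IF_FALSE → pop True; no jump. Stack: []
LOAD_FAST t → push 23. Stack: [23]
LOAD_CONST → push 1. Stack: [23, 1]
BINARY_OP - → 23 - 1 = 22. Stack: [22]
STORE_FAST t → t=22. Stack: []
LOAD_FAST i → push 2. Stack: [2]
LOAD_CONST → push 1. Stack: [2, 1]
BINARY_OP + → 2 + 1 = 3. Stack: [3]
STORE_FAST i → i=3. Stack: []
LOAD_FAST i → push 3. Stack: [3]
LOAD_CONST → push 3. Stack: [3, 3]
COMPARE_OP bool(<) → 3 vs 3 = False. Stack: [False]
POP_JUMP_IF_FALSE → pop False; jump. Stack: []
LOAD_FAST t → push 22. Stack: [22]
RETURN_VALUE → return 22.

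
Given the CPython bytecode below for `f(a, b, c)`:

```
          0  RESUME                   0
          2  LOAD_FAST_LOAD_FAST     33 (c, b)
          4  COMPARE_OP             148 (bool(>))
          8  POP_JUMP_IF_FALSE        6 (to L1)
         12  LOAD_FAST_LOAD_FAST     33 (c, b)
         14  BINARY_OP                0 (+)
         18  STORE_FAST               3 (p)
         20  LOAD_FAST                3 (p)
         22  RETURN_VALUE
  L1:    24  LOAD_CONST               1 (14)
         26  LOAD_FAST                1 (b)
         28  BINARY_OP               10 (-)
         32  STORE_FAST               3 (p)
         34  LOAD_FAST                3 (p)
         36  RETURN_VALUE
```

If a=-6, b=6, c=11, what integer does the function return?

17

LOAD_FAST_LOAD_FAST c,b → push 11,6. Stack: [11, 6]
COMPARE_OP bool(>) → 11 vs 6 = True. Stack: [True]
POP_JUMP_IF_FALSE → pop True; no jump. Stack: []
LOAD_FAST_LOAD_FAST c,b → push 11,6. Stack: [11, 6]
BINARY_OP + → 11 + 6 = 17. Stack: [17]
STORE_FAST p → p=17. Stack: []
LOAD_FAST p → push 17. Stack: [17]
RETURN_VALUE → return 17.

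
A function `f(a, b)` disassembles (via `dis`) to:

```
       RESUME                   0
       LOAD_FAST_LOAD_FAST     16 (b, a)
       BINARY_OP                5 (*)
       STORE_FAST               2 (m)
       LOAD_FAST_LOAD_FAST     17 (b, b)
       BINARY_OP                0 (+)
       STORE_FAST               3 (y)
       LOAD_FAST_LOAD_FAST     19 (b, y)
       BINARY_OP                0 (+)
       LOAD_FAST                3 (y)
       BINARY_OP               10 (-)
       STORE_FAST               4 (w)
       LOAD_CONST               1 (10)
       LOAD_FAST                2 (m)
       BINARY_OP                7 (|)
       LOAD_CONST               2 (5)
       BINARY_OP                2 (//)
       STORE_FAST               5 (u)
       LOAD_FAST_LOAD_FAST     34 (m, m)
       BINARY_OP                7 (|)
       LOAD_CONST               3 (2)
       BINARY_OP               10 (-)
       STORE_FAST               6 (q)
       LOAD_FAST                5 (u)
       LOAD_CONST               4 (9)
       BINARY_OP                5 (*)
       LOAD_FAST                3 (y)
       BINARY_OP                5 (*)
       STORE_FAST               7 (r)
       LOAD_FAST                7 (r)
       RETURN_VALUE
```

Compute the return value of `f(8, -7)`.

LOAD_FAST_LOAD_FAST b,a → push -7,8. Stack: [-7, 8]
BINARY_OP * → -7 * 8 = -56. Stack: [-56]
STORE_FAST m → m=-56. Stack: []
LOAD_FAST_LOAD_FAST b,b → push -7,-7. Stack: [-7, -7]
BINARY_OP + → -7 + -7 = -14. Stack: [-14]
STORE_FAST y → y=-14. Stack: []
LOAD_FAST_LOAD_FAST b,y → push -7,-14. Stack: [-7, -14]
BINARY_OP + → -7 + -14 = -21. Stack: [-21]
LOAD_FAST y → push -14. Stack: [-21, -14]
BINARY_OP - → -21 - -14 = -7. Stack: [-7]
STORE_FAST w → w=-7. Stack: []
LOAD_CONST → push 10. Stack: [10]
LOAD_FAST m → push -56. Stack: [10, -56]
BINARY_OP | → 10 | -56 = -54. Stack: [-54]
LOAD_CONST → push 5. Stack: [-54, 5]
BINARY_OP // → -54 // 5 = -11. Stack: [-11]
STORE_FAST u → u=-11. Stack: []
LOAD_FAST_LOAD_FAST m,m → push -56,-56. Stack: [-56, -56]
BINARY_OP | → -56 | -56 = -56. Stack: [-56]
LOAD_CONST → push 2. Stack: [-56, 2]
BINARY_OP - → -56 - 2 = -58. Stack: [-58]
STORE_FAST q → q=-58. Stack: []
LOAD_FAST u → push -11. Stack: [-11]
LOAD_CONST → push 9. Stack: [-11, 9]
BINARY_OP * → -11 * 9 = -99. Stack: [-99]
LOAD_FAST y → push -14. Stack: [-99, -14]
BINARY_OP * → -99 * -14 = 1386. Stack: [1386]
STORE_FAST r → r=1386. Stack: []
LOAD_FAST r → push 1386. Stack: [1386]
RETURN_VALUE → return 1386.

1386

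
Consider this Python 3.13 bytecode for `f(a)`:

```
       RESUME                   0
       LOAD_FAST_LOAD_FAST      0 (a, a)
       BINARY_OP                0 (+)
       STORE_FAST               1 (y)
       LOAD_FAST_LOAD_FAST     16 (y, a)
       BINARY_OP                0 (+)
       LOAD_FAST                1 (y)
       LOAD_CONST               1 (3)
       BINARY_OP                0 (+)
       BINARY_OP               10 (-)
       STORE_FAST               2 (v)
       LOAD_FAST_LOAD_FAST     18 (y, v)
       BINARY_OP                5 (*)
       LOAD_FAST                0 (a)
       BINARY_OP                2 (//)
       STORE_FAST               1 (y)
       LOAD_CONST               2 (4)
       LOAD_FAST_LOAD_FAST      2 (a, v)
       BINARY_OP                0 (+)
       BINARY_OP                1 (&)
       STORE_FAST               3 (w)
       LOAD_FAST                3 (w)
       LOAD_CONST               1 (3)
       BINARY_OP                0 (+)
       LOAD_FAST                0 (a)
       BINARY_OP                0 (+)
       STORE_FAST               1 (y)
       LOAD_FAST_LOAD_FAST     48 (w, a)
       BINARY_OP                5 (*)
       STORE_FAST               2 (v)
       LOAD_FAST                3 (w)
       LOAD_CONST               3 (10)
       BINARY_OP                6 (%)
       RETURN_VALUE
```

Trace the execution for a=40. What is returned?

4

LOAD_FAST_LOAD_FAST a,a → push 40,40. Stack: [40, 40]
BINARY_OP + → 40 + 40 = 80. Stack: [80]
STORE_FAST y → y=80. Stack: []
LOAD_FAST_LOAD_FAST y,a → push 80,40. Stack: [80, 40]
BINARY_OP + → 80 + 40 = 120. Stack: [120]
LOAD_FAST y → push 80. Stack: [120, 80]
LOAD_CONST → push 3. Stack: [120, 80, 3]
BINARY_OP + → 80 + 3 = 83. Stack: [120, 83]
BINARY_OP - → 120 - 83 = 37. Stack: [37]
STORE_FAST v → v=37. Stack: []
LOAD_FAST_LOAD_FAST y,v → push 80,37. Stack: [80, 37]
BINARY_OP * → 80 * 37 = 2960. Stack: [2960]
LOAD_FAST a → push 40. Stack: [2960, 40]
BINARY_OP // → 2960 // 40 = 74. Stack: [74]
STORE_FAST y → y=74. Stack: []
LOAD_CONST → push 4. Stack: [4]
LOAD_FAST_LOAD_FAST a,v → push 40,37. Stack: [4, 40, 37]
BINARY_OP + → 40 + 37 = 77. Stack: [4, 77]
BINARY_OP & → 4 & 77 = 4. Stack: [4]
STORE_FAST w → w=4. Stack: []
LOAD_FAST w → push 4. Stack: [4]
LOAD_CONST → push 3. Stack: [4, 3]
BINARY_OP + → 4 + 3 = 7. Stack: [7]
LOAD_FAST a → push 40. Stack: [7, 40]
BINARY_OP + → 7 + 40 = 47. Stack: [47]
STORE_FAST y → y=47. Stack: []
LOAD_FAST_LOAD_FAST w,a → push 4,40. Stack: [4, 40]
BINARY_OP * → 4 * 40 = 160. Stack: [160]
STORE_FAST v → v=160. Stack: []
LOAD_FAST w → push 4. Stack: [4]
LOAD_CONST → push 10. Stack: [4, 10]
BINARY_OP % → 4 % 10 = 4. Stack: [4]
RETURN_VALUE → return 4.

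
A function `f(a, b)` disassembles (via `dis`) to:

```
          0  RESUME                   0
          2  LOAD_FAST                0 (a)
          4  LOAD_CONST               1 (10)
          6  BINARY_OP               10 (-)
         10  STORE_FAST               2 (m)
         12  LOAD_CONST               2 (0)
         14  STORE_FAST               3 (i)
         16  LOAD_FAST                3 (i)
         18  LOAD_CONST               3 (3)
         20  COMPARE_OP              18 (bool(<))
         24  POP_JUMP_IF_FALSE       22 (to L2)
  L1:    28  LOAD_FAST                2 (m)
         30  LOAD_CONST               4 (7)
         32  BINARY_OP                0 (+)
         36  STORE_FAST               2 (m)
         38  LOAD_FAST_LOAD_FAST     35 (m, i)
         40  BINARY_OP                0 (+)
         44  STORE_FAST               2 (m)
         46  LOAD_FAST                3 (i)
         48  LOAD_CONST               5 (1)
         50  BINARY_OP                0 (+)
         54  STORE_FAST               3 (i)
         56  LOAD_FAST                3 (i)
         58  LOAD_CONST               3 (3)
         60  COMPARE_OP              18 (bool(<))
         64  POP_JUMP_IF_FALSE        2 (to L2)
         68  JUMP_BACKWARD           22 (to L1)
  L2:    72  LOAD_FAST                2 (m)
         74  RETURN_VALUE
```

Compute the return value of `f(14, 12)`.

LOAD_FAST a → push 14. Stack: [14]
LOAD_CONST → push 10. Stack: [14, 10]
BINARY_OP - → 14 - 10 = 4. Stack: [4]
STORE_FAST m → m=4. Stack: []
LOAD_CONST → push 0. Stack: [0]
STORE_FAST i → i=0. Stack: []
LOAD_FAST i → push 0. Stack: [0]
LOAD_CONST → push 3. Stack: [0, 3]
COMPARE_OP bool(<) → 0 vs 3 = True. Stack: [True]
POP_JUMP_IF_FALSE → pop True; no jump. Stack: []
LOAD_FAST m → push 4. Stack: [4]
LOAD_CONST → push 7. Stack: [4, 7]
BINARY_OP + → 4 + 7 = 11. Stack: [11]
STORE_FAST m → m=11. Stack: []
LOAD_FAST_LOAD_FAST m,i → push 11,0. Stack: [11, 0]
BINARY_OP + → 11 + 0 = 11. Stack: [11]
STORE_FAST m → m=11. Stack: []
LOAD_FAST i → push 0. Stack: [0]
LOAD_CONST → push 1. Stack: [0, 1]
BINARY_OP + → 0 + 1 = 1. Stack: [1]
STORE_FAST i → i=1. Stack: []
LOAD_FAST i → push 1. Stack: [1]
LOAD_CONST → push 3. Stack: [1, 3]
COMPARE_OP bool(<) → 1 vs 3 = True. Stack: [True]
POP_JUMP_IF_FALSE → pop True; no jump. Stack: []
LOAD_FAST m → push 11. Stack: [11]
LOAD_CONST → push 7. Stack: [11, 7]
BINARY_OP + → 11 + 7 = 18. Stack: [18]
STORE_FAST m → m=18. Stack: []
LOAD_FAST_LOAD_FAST m,i → push 18,1. Stack: [18, 1]
BINARY_OP + → 18 + 1 = 19. Stack: [19]
STORE_FAST m → m=19. Stack: []
LOAD_FAST i → push 1. Stack: [1]
LOAD_CONST → push 1. Stack: [1, 1]
BINARY_OP + → 1 + 1 = 2. Stack: [2]
STORE_FAST i → i=2. Stack: []
LOAD_FAST i → push 2. Stack: [2]
LOAD_CONST → push 3. Stack: [2, 3]
COMPARE_OP bool(<) → 2 vs 3 = True. Stack: [True]
POP_JUMP_IF_FALSE → pop True; no jump. Stack: []
LOAD_FAST m → push 19. Stack: [19]
LOAD_CONST → push 7. Stack: [19, 7]
BINARY_OP + → 19 + 7 = 26. Stack: [26]
STORE_FAST m → m=26. Stack: []
LOAD_FAST_LOAD_FAST m,i → push 26,2. Stack: [26, 2]
BINARY_OP + → 26 + 2 = 28. Stack: [28]
STORE_FAST m → m=28. Stack: []
LOAD_FAST i → push 2. Stack: [2]
LOAD_CONST → push 1. Stack: [2, 1]
BINARY_OP + → 2 + 1 = 3. Stack: [3]
STORE_FAST i → i=3. Stack: []
LOAD_FAST i → push 3. Stack: [3]
LOAD_CONST → push 3. Stack: [3, 3]
COMPARE_OP bool(<) → 3 vs 3 = False. Stack: [False]
POP_JUMP_IF_FALSE → pop False; jump. Stack: []
LOAD_FAST m → push 28. Stack: [28]
RETURN_VALUE → return 28.

28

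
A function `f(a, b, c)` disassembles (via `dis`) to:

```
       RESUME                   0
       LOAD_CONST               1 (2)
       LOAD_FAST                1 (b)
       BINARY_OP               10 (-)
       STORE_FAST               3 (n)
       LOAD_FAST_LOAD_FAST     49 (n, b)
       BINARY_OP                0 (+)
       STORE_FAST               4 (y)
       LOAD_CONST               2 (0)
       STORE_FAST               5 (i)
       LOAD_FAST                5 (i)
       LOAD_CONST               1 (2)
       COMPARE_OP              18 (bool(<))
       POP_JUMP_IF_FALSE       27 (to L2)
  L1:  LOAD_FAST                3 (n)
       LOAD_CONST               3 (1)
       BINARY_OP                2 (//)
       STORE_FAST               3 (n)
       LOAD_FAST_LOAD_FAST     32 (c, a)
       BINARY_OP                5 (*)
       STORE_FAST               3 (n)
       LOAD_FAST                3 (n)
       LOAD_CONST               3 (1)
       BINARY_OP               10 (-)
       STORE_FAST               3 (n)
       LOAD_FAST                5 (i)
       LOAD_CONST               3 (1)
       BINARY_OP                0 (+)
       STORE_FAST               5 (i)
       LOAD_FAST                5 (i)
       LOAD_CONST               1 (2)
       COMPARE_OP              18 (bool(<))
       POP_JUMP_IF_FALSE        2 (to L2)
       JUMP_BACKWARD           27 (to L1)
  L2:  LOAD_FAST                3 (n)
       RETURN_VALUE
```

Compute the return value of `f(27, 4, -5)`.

LOAD_CONST → push 2. Stack: [2]
LOAD_FAST b → push 4. Stack: [2, 4]
BINARY_OP - → 2 - 4 = -2. Stack: [-2]
STORE_FAST n → n=-2. Stack: []
LOAD_FAST_LOAD_FAST n,b → push -2,4. Stack: [-2, 4]
BINARY_OP + → -2 + 4 = 2. Stack: [2]
STORE_FAST y → y=2. Stack: []
LOAD_CONST → push 0. Stack: [0]
STORE_FAST i → i=0. Stack: []
LOAD_FAST i → push 0. Stack: [0]
LOAD_CONST → push 2. Stack: [0, 2]
COMPARE_OP bool(<) → 0 vs 2 = True. Stack: [True]
POP_JUMP_IF_FALSE → pop True; no jump. Stack: []
LOAD_FAST n → push -2. Stack: [-2]
LOAD_CONST → push 1. Stack: [-2, 1]
BINARY_OP // → -2 // 1 = -2. Stack: [-2]
STORE_FAST n → n=-2. Stack: []
LOAD_FAST_LOAD_FAST c,a → push -5,27. Stack: [-5, 27]
BINARY_OP * → -5 * 27 = -135. Stack: [-135]
STORE_FAST n → n=-135. Stack: []
LOAD_FAST n → push -135. Stack: [-135]
LOAD_CONST → push 1. Stack: [-135, 1]
BINARY_OP - → -135 - 1 = -136. Stack: [-136]
STORE_FAST n → n=-136. Stack: []
LOAD_FAST i → push 0. Stack: [0]
LOAD_CONST → push 1. Stack: [0, 1]
BINARY_OP + → 0 + 1 = 1. Stack: [1]
STORE_FAST i → i=1. Stack: []
LOAD_FAST i → push 1. Stack: [1]
LOAD_CONST → push 2. Stack: [1, 2]
COMPARE_OP bool(<) → 1 vs 2 = True. Stack: [True]
POP_JUMP_IF_FALSE → pop True; no jump. Stack: []
LOAD_FAST n → push -136. Stack: [-136]
LOAD_CONST → push 1. Stack: [-136, 1]
BINARY_OP // → -136 // 1 = -136. Stack: [-136]
STORE_FAST n → n=-136. Stack: []
LOAD_FAST_LOAD_FAST c,a → push -5,27. Stack: [-5, 27]
BINARY_OP * → -5 * 27 = -135. Stack: [-135]
STORE_FAST n → n=-135. Stack: []
LOAD_FAST n → push -135. Stack: [-135]
LOAD_CONST → push 1. Stack: [-135, 1]
BINARY_OP - → -135 - 1 = -136. Stack: [-136]
STORE_FAST n → n=-136. Stack: []
LOAD_FAST i → push 1. Stack: [1]
LOAD_CONST → push 1. Stack: [1, 1]
BINARY_OP + → 1 + 1 = 2. Stack: [2]
STORE_FAST i → i=2. Stack: []
LOAD_FAST i → push 2. Stack: [2]
LOAD_CONST → push 2. Stack: [2, 2]
COMPARE_OP bool(<) → 2 vs 2 = False. Stack: [False]
POP_JUMP_IF_FALSE → pop False; jump. Stack: []
LOAD_FAST n → push -136. Stack: [-136]
RETURN_VALUE → return -136.

-136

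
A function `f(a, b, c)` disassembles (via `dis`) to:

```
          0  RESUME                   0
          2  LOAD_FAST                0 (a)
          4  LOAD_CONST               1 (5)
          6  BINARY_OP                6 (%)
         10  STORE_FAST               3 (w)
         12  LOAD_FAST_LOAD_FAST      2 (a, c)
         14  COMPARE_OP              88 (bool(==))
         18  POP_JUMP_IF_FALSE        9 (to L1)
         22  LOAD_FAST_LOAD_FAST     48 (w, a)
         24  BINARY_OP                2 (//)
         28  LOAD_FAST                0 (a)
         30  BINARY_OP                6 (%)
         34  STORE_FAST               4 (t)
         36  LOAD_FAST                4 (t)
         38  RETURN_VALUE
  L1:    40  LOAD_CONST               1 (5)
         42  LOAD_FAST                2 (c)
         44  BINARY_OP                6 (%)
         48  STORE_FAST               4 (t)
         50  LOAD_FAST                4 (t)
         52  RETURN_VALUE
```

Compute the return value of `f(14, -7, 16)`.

5

LOAD_FAST a → push 14. Stack: [14]
LOAD_CONST → push 5. Stack: [14, 5]
BINARY_OP % → 14 % 5 = 4. Stack: [4]
STORE_FAST w → w=4. Stack: []
LOAD_FAST_LOAD_FAST a,c → push 14,16. Stack: [14, 16]
COMPARE_OP bool(==) → 14 vs 16 = False. Stack: [False]
POP_JUMP_IF_FALSE → pop False; jump. Stack: []
LOAD_CONST → push 5. Stack: [5]
LOAD_FAST c → push 16. Stack: [5, 16]
BINARY_OP % → 5 % 16 = 5. Stack: [5]
STORE_FAST t → t=5. Stack: []
LOAD_FAST t → push 5. Stack: [5]
RETURN_VALUE → return 5.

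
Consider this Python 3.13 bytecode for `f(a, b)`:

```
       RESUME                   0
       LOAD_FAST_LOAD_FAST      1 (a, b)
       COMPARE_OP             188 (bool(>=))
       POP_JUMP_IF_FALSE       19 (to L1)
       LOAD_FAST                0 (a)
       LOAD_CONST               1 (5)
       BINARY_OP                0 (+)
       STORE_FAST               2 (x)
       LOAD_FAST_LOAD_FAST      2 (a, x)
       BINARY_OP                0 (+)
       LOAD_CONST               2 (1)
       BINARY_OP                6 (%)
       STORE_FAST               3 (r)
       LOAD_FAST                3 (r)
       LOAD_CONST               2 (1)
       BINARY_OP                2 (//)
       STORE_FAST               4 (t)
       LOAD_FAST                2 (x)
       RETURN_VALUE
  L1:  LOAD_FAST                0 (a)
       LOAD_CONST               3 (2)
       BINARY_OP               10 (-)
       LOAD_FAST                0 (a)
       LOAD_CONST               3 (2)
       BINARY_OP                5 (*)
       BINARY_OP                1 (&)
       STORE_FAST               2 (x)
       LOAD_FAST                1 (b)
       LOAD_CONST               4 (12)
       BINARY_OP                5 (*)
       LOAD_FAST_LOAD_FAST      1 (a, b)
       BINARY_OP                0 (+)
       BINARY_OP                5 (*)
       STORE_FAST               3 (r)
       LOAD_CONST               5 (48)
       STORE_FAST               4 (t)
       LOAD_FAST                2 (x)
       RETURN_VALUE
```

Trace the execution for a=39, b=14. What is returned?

44

LOAD_FAST_LOAD_FAST a,b → push 39,14. Stack: [39, 14]
COMPARE_OP bool(>=) → 39 vs 14 = True. Stack: [True]
POP_JUMP_IF_FALSE → pop True; no jump. Stack: []
LOAD_FAST a → push 39. Stack: [39]
LOAD_CONST → push 5. Stack: [39, 5]
BINARY_OP + → 39 + 5 = 44. Stack: [44]
STORE_FAST x → x=44. Stack: []
LOAD_FAST_LOAD_FAST a,x → push 39,44. Stack: [39, 44]
BINARY_OP + → 39 + 44 = 83. Stack: [83]
LOAD_CONST → push 1. Stack: [83, 1]
BINARY_OP % → 83 % 1 = 0. Stack: [0]
STORE_FAST r → r=0. Stack: []
LOAD_FAST r → push 0. Stack: [0]
LOAD_CONST → push 1. Stack: [0, 1]
BINARY_OP // → 0 // 1 = 0. Stack: [0]
STORE_FAST t → t=0. Stack: []
LOAD_FAST x → push 44. Stack: [44]
RETURN_VALUE → return 44.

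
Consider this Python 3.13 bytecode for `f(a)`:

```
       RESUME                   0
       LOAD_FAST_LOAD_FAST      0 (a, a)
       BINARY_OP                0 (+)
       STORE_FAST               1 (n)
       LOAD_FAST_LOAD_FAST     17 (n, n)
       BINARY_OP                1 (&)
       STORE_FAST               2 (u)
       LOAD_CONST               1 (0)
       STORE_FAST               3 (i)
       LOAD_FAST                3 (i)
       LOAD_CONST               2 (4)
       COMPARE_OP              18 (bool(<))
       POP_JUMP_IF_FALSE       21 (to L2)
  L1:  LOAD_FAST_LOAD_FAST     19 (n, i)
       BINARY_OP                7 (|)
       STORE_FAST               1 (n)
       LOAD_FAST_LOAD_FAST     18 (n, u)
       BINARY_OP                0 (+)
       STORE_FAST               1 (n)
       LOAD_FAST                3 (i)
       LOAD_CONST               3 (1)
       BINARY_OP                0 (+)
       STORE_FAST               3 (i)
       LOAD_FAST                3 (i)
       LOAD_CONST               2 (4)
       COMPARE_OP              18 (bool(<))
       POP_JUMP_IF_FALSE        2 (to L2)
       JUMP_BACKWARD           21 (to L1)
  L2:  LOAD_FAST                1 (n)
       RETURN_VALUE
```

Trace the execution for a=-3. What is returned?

LOAD_FAST_LOAD_FAST a,a → push -3,-3
BINARY_OP + → -3 + -3 = -6
STORE_FAST n → n=-6
LOAD_FAST_LOAD_FAST n,n → push -6,-6
BINARY_OP & → -6 & -6 = -6
STORE_FAST u → u=-6
LOAD_CONST → push 0
STORE_FAST i → i=0
LOAD_FAST i → push 0
LOAD_CONST → push 4
COMPARE_OP bool(<) → 0 vs 4 = True
POP_JUMP_IF_FALSE → pop True; no jump
LOAD_FAST_LOAD_FAST n,i → push -6,0
BINARY_OP | → -6 | 0 = -6
STORE_FAST n → n=-6
LOAD_FAST_LOAD_FAST n,u → push -6,-6
BINARY_OP + → -6 + -6 = -12
STORE_FAST n → n=-12
LOAD_FAST i → push 0
LOAD_CONST → push 1
BINARY_OP + → 0 + 1 = 1
STORE_FAST i → i=1
LOAD_FAST i → push 1
LOAD_CONST → push 4
COMPARE_OP bool(<) → 1 vs 4 = True
POP_JUMP_IF_FALSE → pop True; no jump
LOAD_FAST_LOAD_FAST n,i → push -12,1
BINARY_OP | → -12 | 1 = -11
STORE_FAST n → n=-11
LOAD_FAST_LOAD_FAST n,u → push -11,-6
BINARY_OP + → -11 + -6 = -17
STORE_FAST n → n=-17
LOAD_FAST i → push 1
LOAD_CONST → push 1
BINARY_OP + → 1 + 1 = 2
STORE_FAST i → i=2
LOAD_FAST i → push 2
LOAD_CONST → push 4
COMPARE_OP bool(<) → 2 vs 4 = True
POP_JUMP_IF_FALSE → pop True; no jump
LOAD_FAST_LOAD_FAST n,i → push -17,2
BINARY_OP | → -17 | 2 = -17
STORE_FAST n → n=-17
LOAD_FAST_LOAD_FAST n,u → push -17,-6
BINARY_OP + → -17 + -6 = -23
STORE_FAST n → n=-23
LOAD_FAST i → push 2
LOAD_CONST → push 1
BINARY_OP + → 2 + 1 = 3
STORE_FAST i → i=3
LOAD_FAST i → push 3
LOAD_CONST → push 4
COMPARE_OP bool(<) → 3 vs 4 = True
POP_JUMP_IF_FALSE → pop True; no jump
LOAD_FAST_LOAD_FAST n,i → push -23,3
BINARY_OP | → -23 | 3 = -21
STORE_FAST n → n=-21
LOAD_FAST_LOAD_FAST n,u → push -21,-6
BINARY_OP + → -21 + -6 = -27
STORE_FAST n → n=-27
LOAD_FAST i → push 3
LOAD_CONST → push 1
BINARY_OP + → 3 + 1 = 4
STORE_FAST i → i=4
LOAD_FAST i → push 4
LOAD_CONST → push 4
COMPARE_OP bool(<) → 4 vs 4 = False
POP_JUMP_IF_FALSE → pop False; jump
LOAD_FAST n → push -27
RETURN_VALUE → return -27.

-27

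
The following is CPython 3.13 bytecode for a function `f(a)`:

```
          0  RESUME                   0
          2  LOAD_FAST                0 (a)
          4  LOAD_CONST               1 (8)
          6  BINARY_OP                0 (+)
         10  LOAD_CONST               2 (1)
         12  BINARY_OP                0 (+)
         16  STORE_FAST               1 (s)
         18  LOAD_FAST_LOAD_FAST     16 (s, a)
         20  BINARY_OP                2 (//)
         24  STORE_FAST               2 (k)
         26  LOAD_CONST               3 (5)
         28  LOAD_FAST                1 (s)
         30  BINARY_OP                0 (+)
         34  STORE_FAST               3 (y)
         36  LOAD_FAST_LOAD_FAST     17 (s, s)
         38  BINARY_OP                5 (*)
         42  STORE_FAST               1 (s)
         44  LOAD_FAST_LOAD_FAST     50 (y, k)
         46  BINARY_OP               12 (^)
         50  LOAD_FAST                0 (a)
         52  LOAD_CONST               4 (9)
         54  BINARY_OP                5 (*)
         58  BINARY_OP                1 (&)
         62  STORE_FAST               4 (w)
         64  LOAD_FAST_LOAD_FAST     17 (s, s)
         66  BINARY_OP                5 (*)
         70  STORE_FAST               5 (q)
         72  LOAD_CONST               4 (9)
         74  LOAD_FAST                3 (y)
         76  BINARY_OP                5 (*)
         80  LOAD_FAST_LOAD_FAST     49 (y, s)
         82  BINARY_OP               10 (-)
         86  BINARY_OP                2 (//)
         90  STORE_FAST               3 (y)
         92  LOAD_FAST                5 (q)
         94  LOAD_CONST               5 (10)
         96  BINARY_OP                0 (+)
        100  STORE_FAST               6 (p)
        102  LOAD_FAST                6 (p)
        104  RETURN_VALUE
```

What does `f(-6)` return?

91

LOAD_FAST a → push -6. Stack: [-6]
LOAD_CONST → push 8. Stack: [-6, 8]
BINARY_OP + → -6 + 8 = 2. Stack: [2]
LOAD_CONST → push 1. Stack: [2, 1]
BINARY_OP + → 2 + 1 = 3. Stack: [3]
STORE_FAST s → s=3. Stack: []
LOAD_FAST_LOAD_FAST s,a → push 3,-6. Stack: [3, -6]
BINARY_OP // → 3 // -6 = -1. Stack: [-1]
STORE_FAST k → k=-1. Stack: []
LOAD_CONST → push 5. Stack: [5]
LOAD_FAST s → push 3. Stack: [5, 3]
BINARY_OP + → 5 + 3 = 8. Stack: [8]
STORE_FAST y → y=8. Stack: []
LOAD_FAST_LOAD_FAST s,s → push 3,3. Stack: [3, 3]
BINARY_OP * → 3 * 3 = 9. Stack: [9]
STORE_FAST s → s=9. Stack: []
LOAD_FAST_LOAD_FAST y,k → push 8,-1. Stack: [8, -1]
BINARY_OP ^ → 8 ^ -1 = -9. Stack: [-9]
LOAD_FAST a → push -6. Stack: [-9, -6]
LOAD_CONST → push 9. Stack: [-9, -6, 9]
BINARY_OP * → -6 * 9 = -54. Stack: [-9, -54]
BINARY_OP & → -9 & -54 = -62. Stack: [-62]
STORE_FAST w → w=-62. Stack: []
LOAD_FAST_LOAD_FAST s,s → push 9,9. Stack: [9, 9]
BINARY_OP * → 9 * 9 = 81. Stack: [81]
STORE_FAST q → q=81. Stack: []
LOAD_CONST → push 9. Stack: [9]
LOAD_FAST y → push 8. Stack: [9, 8]
BINARY_OP * → 9 * 8 = 72. Stack: [72]
LOAD_FAST_LOAD_FAST y,s → push 8,9. Stack: [72, 8, 9]
BINARY_OP - → 8 - 9 = -1. Stack: [72, -1]
BINARY_OP // → 72 // -1 = -72. Stack: [-72]
STORE_FAST y → y=-72. Stack: []
LOAD_FAST q → push 81. Stack: [81]
LOAD_CONST → push 10. Stack: [81, 10]
BINARY_OP + → 81 + 10 = 91. Stack: [91]
STORE_FAST p → p=91. Stack: []
LOAD_FAST p → push 91. Stack: [91]
RETURN_VALUE → return 91.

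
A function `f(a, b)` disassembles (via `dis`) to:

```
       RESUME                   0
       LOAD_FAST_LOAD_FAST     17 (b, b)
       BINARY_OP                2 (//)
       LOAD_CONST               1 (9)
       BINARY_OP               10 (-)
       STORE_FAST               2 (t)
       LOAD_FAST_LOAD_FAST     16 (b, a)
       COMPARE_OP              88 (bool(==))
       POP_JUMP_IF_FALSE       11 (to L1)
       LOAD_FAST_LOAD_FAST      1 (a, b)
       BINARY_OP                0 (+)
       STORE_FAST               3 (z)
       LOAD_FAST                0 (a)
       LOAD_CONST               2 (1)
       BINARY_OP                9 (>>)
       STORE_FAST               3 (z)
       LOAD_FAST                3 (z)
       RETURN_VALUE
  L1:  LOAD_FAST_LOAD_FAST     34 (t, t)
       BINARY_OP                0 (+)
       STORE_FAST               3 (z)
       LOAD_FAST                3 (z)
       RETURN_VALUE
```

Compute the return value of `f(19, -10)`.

LOAD_FAST_LOAD_FAST b,b → push -10,-10. Stack: [-10, -10]
BINARY_OP // → -10 // -10 = 1. Stack: [1]
LOAD_CONST → push 9. Stack: [1, 9]
BINARY_OP - → 1 - 9 = -8. Stack: [-8]
STORE_FAST t → t=-8. Stack: []
LOAD_FAST_LOAD_FAST b,a → push -10,19. Stack: [-10, 19]
COMPARE_OP bool(==) → -10 vs 19 = False. Stack: [False]
POP_JUMP_IF_FALSE → pop False; jump. Stack: []
LOAD_FAST_LOAD_FAST t,t → push -8,-8. Stack: [-8, -8]
BINARY_OP + → -8 + -8 = -16. Stack: [-16]
STORE_FAST z → z=-16. Stack: []
LOAD_FAST z → push -16. Stack: [-16]
RETURN_VALUE → return -16.

-16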